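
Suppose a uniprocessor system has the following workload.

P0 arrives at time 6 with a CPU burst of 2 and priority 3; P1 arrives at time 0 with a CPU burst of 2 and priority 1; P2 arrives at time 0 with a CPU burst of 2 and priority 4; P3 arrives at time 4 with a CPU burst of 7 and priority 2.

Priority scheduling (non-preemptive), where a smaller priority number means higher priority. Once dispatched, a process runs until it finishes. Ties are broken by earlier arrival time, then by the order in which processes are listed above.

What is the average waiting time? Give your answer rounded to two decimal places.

1.75

Gantt: | P1 0-2 | P2 2-4 | P3 4-11 | P0 11-13 |
Completion: P0=13  P1=2  P2=4  P3=11
Turnaround (C−A): P0=7  P1=2  P2=4  P3=7
Waiting times: P0=5, P1=0, P2=2, P3=0
Average waiting = (5+0+2+0) / 4 = 7/4 = 1.75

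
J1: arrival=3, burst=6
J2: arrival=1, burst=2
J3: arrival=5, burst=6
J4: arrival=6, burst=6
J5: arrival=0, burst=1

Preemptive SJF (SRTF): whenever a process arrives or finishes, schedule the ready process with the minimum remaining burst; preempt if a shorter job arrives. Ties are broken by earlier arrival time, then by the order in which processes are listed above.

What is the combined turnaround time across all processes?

Timeline: | J5 0-1 | J2 1-3 | J1 3-9 | J3 9-15 | J4 15-21 |
Completion: J1=9  J2=3  J3=15  J4=21  J5=1
Turnaround = completion − arrival: J1=6, J2=2, J3=10, J4=15, J5=1
Total turnaround = 6 + 2 + 10 + 15 + 1 = 34

34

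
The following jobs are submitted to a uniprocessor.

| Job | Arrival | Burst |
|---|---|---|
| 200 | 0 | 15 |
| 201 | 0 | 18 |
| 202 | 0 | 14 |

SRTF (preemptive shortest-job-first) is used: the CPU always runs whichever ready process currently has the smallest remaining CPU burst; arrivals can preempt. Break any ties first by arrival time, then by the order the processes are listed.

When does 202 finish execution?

Schedule: | 202 0-14 | 200 14-29 | 201 29-47 |
Completion: 200=29  201=47  202=14

14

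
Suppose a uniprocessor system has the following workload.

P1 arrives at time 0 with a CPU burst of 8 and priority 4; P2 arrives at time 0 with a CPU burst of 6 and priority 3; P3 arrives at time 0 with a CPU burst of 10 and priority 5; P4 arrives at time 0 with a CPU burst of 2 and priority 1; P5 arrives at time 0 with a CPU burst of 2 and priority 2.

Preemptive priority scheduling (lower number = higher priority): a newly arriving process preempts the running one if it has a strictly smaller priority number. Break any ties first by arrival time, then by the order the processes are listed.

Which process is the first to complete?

P4

Gantt: | P4 0-2 | P5 2-4 | P2 4-10 | P1 10-18 | P3 18-28 |
Completion: P1=18  P2=10  P3=28  P4=2  P5=4
Turnaround (C−A): P1=18  P2=10  P3=28  P4=2  P5=4
Finish order: P4 → P5 → P2 → P1 → P3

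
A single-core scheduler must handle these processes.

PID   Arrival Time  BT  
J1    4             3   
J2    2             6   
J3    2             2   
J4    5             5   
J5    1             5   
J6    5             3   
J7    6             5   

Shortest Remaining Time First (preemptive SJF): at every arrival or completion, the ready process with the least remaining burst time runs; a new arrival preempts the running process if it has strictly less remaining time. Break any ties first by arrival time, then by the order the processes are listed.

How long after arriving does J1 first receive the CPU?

0

Gantt: | idle 0-1 | J5 1-2 | J3 2-4 | J1 4-7 | J6 7-10 | J5 10-14 | J4 14-19 | J7 19-24 | J2 24-30 |
Completion: J1=7  J2=30  J3=4  J4=19  J5=14  J6=10  J7=24
Response(J1) = first start − arrival = 4 − 4 = 0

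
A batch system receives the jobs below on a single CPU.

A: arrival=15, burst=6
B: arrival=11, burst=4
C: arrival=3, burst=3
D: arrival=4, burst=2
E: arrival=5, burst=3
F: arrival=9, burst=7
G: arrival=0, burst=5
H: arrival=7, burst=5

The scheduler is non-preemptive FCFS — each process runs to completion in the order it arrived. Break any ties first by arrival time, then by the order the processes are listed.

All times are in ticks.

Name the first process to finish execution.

Schedule: | G 0-5 | C 5-8 | D 8-10 | E 10-13 | H 13-18 | F 18-25 | B 25-29 | A 29-35 |
Completion: A=35  B=29  C=8  D=10  E=13  F=25  G=5  H=18
Finish order: G → C → D → E → H → F → B → A

G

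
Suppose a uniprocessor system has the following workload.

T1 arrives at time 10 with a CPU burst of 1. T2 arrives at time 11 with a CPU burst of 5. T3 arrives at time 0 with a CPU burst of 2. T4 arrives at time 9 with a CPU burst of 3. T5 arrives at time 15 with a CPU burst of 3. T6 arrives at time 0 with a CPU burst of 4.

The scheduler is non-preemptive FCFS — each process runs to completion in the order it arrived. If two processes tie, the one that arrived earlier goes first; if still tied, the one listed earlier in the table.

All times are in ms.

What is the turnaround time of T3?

Timeline: | T3 0-2 | T6 2-6 | idle 6-9 | T4 9-12 | T1 12-13 | T2 13-18 | T5 18-21 |
Completion: T1=13  T2=18  T3=2  T4=12  T5=21  T6=6
Turnaround (C−A): T1=3  T2=7  T3=2  T4=3  T5=6  T6=6
Turnaround(T3) = completion − arrival = 2 − 0 = 2

2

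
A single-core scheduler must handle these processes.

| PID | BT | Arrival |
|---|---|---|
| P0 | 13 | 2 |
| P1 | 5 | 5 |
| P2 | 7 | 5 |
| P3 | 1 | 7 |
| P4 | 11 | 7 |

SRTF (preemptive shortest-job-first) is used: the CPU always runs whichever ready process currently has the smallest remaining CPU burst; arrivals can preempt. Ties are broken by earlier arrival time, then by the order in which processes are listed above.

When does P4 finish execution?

Timeline: | idle 0-2 | P0 2-5 | P1 5-7 | P3 7-8 | P1 8-11 | P2 11-18 | P0 18-28 | P4 28-39 |
Completion: P0=28  P1=11  P2=18  P3=8  P4=39
Turnaround (C−A): P0=26  P1=6  P2=13  P3=1  P4=32

39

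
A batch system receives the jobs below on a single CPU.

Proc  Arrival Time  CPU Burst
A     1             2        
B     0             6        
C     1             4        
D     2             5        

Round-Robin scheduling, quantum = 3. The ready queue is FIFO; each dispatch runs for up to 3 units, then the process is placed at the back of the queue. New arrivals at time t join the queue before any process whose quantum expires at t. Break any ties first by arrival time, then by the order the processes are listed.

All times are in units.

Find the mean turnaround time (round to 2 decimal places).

Timeline: | B 0-3 | A 3-5 | C 5-8 | D 8-11 | B 11-14 | C 14-15 | D 15-17 |
Completion: A=5  B=14  C=15  D=17
Turnaround times: A=4, B=14, C=14, D=15
Average turnaround = (4+14+14+15) / 4 = 47/4 = 11.75

11.75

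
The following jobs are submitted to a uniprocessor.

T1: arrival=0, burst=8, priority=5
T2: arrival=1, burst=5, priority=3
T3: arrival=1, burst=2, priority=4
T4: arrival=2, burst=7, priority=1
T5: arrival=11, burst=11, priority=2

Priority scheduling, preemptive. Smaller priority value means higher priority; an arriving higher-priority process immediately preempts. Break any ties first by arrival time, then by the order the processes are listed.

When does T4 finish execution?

Gantt: | T1 0-1 | T2 1-2 | T4 2-9 | T2 9-11 | T5 11-22 | T2 22-24 | T3 24-26 | T1 26-33 |
Completion: T1=33  T2=24  T3=26  T4=9  T5=22

9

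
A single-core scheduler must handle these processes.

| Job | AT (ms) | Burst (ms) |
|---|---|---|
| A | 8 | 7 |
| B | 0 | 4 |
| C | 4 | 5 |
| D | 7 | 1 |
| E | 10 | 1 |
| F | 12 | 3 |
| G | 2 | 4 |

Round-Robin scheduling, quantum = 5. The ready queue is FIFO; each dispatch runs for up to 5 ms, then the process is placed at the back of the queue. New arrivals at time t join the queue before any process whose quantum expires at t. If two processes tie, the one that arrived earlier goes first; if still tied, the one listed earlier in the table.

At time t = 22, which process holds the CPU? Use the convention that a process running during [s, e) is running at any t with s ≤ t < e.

Timeline: | B 0-4 | G 4-8 | C 8-13 | D 13-14 | A 14-19 | E 19-20 | F 20-23 | A 23-25 |
Completion: A=25  B=4  C=13  D=14  E=20  F=23  G=8
Turnaround (C−A): A=17  B=4  C=9  D=7  E=10  F=11  G=6

F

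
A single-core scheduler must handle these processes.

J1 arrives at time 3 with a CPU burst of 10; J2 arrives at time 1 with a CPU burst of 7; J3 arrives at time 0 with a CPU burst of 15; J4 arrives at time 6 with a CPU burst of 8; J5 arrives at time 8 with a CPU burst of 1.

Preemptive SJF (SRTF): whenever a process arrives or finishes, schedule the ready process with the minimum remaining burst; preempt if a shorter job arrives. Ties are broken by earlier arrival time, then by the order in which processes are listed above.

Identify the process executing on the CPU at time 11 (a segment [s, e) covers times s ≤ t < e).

Timeline: | J3 0-1 | J2 1-8 | J5 8-9 | J4 9-17 | J1 17-27 | J3 27-41 |
Completion: J1=27  J2=8  J3=41  J4=17  J5=9
Turnaround (C−A): J1=24  J2=7  J3=41  J4=11  J5=1

J4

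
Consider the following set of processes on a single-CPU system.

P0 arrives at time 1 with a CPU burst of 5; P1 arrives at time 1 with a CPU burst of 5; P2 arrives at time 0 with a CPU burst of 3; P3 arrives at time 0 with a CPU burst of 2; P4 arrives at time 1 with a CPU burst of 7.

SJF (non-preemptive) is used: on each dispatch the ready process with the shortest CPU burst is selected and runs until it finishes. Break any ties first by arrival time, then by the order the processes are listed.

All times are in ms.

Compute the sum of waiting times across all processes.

29

Gantt: | P3 0-2 | P2 2-5 | P0 5-10 | P1 10-15 | P4 15-22 |
Completion: P0=10  P1=15  P2=5  P3=2  P4=22
Turnaround (C−A): P0=9  P1=14  P2=5  P3=2  P4=21
Waiting = turnaround − burst: P0=4, P1=9, P2=2, P3=0, P4=14
Total waiting = 4 + 9 + 2 + 0 + 14 = 29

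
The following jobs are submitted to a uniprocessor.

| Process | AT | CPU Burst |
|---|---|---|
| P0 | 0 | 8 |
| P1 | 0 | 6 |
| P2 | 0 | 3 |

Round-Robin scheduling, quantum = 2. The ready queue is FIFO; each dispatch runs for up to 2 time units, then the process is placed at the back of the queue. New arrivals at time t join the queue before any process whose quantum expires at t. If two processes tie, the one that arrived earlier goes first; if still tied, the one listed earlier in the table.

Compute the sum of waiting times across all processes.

26

Gantt: | P0 0-2 | P1 2-4 | P2 4-6 | P0 6-8 | P1 8-10 | P2 10-11 | P0 11-13 | P1 13-15 | P0 15-17 |
Completion: P0=17  P1=15  P2=11
Waiting = turnaround − burst: P0=9, P1=9, P2=8
Total waiting = 9 + 9 + 8 = 26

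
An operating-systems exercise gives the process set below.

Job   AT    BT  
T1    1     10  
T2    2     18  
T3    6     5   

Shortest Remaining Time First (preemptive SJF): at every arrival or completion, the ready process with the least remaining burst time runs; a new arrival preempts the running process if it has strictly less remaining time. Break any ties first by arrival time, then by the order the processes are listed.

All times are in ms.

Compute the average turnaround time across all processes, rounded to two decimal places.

17.33

Gantt: | idle 0-1 | T1 1-11 | T3 11-16 | T2 16-34 |
Completion: T1=11  T2=34  T3=16
Turnaround times: T1=10, T2=32, T3=10
Average turnaround = (10+32+10) / 3 = 52/3 = 17.33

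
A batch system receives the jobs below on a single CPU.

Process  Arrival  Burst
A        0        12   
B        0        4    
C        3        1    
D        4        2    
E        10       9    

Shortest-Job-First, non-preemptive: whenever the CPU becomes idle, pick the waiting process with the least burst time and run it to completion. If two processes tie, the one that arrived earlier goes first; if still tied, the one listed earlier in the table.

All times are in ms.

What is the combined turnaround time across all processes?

46

Timeline: | B 0-4 | C 4-5 | D 5-7 | A 7-19 | E 19-28 |
Completion: A=19  B=4  C=5  D=7  E=28
Turnaround (C−A): A=19  B=4  C=2  D=3  E=18
Turnaround = completion − arrival: A=19, B=4, C=2, D=3, E=18
Total turnaround = 19 + 4 + 2 + 3 + 18 = 46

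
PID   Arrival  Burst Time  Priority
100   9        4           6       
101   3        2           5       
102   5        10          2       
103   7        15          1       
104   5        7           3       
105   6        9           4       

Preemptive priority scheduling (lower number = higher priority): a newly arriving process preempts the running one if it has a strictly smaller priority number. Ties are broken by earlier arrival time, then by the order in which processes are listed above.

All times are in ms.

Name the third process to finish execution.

102

Schedule: | idle 0-3 | 101 3-5 | 102 5-7 | 103 7-22 | 102 22-30 | 104 30-37 | 105 37-46 | 100 46-50 |
Completion: 100=50  101=5  102=30  103=22  104=37  105=46
Turnaround (C−A): 100=41  101=2  102=25  103=15  104=32  105=40
Finish order: 101 → 103 → 102 → 104 → 105 → 100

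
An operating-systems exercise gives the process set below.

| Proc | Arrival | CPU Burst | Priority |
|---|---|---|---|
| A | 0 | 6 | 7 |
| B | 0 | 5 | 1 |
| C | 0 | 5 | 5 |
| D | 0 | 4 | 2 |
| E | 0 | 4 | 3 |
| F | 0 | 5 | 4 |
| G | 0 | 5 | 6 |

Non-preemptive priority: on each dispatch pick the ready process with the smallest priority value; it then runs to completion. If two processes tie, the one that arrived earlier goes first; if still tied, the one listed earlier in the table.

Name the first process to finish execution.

B

Schedule: | B 0-5 | D 5-9 | E 9-13 | F 13-18 | C 18-23 | G 23-28 | A 28-34 |
Completion: A=34  B=5  C=23  D=9  E=13  F=18  G=28
Finish order: B → D → E → F → C → G → A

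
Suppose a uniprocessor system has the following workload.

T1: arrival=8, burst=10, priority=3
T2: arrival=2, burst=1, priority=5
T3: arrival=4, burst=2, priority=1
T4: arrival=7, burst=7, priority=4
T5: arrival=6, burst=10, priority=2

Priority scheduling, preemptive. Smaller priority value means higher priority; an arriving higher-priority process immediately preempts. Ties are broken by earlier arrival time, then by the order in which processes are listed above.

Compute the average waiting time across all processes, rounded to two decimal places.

5.40

Schedule: | idle 0-2 | T2 2-3 | idle 3-4 | T3 4-6 | T5 6-16 | T1 16-26 | T4 26-33 |
Completion: T1=26  T2=3  T3=6  T4=33  T5=16
Waiting times: T1=8, T2=0, T3=0, T4=19, T5=0
Average waiting = (8+0+0+19+0) / 5 = 27/5 = 5.40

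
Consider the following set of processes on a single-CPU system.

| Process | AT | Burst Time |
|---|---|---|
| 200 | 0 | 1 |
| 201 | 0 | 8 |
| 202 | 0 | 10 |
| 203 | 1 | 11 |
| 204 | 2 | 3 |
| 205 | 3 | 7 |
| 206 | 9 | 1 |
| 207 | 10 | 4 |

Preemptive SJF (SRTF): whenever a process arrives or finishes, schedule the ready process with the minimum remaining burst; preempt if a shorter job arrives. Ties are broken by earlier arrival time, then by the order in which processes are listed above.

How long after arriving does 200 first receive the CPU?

Gantt: | 200 0-1 | 201 1-2 | 204 2-5 | 201 5-9 | 206 9-10 | 201 10-13 | 207 13-17 | 205 17-24 | 202 24-34 | 203 34-45 |
Completion: 200=1  201=13  202=34  203=45  204=5  205=24  206=10  207=17
Response(200) = first start − arrival = 0 − 0 = 0

0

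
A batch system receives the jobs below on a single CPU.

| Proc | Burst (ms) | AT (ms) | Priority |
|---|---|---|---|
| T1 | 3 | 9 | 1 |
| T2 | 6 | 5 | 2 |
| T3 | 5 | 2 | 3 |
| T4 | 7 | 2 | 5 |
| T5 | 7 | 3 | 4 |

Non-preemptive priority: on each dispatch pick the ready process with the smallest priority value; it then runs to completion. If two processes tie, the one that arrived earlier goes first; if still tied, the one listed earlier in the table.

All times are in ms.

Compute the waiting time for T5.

Timeline: | idle 0-2 | T3 2-7 | T2 7-13 | T1 13-16 | T5 16-23 | T4 23-30 |
Completion: T1=16  T2=13  T3=7  T4=30  T5=23
Waiting(T5) = turnaround − burst = 20 − 7 = 13

13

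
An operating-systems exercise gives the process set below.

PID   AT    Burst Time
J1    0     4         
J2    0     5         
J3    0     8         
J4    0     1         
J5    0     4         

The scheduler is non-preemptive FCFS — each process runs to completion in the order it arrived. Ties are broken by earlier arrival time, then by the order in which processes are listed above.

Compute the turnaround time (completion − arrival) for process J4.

18

Gantt: | J1 0-4 | J2 4-9 | J3 9-17 | J4 17-18 | J5 18-22 |
Completion: J1=4  J2=9  J3=17  J4=18  J5=22
Turnaround(J4) = completion − arrival = 18 − 0 = 18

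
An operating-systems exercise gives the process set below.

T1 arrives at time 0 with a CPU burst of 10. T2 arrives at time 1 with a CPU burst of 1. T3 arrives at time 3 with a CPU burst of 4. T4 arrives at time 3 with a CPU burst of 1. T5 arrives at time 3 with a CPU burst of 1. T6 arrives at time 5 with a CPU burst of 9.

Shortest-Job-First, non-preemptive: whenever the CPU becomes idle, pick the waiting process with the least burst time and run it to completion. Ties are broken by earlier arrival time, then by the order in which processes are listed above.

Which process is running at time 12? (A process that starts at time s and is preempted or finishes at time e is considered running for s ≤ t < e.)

T5

Timeline: | T1 0-10 | T2 10-11 | T4 11-12 | T5 12-13 | T3 13-17 | T6 17-26 |
Completion: T1=10  T2=11  T3=17  T4=12  T5=13  T6=26
Turnaround (C−A): T1=10  T2=10  T3=14  T4=9  T5=10  T6=21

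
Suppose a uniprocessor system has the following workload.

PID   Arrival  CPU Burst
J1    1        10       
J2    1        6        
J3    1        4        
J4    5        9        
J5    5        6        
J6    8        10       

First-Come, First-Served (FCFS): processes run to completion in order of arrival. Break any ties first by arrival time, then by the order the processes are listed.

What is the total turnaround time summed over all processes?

Schedule: | idle 0-1 | J1 1-11 | J2 11-17 | J3 17-21 | J4 21-30 | J5 30-36 | J6 36-46 |
Completion: J1=11  J2=17  J3=21  J4=30  J5=36  J6=46
Turnaround = completion − arrival: J1=10, J2=16, J3=20, J4=25, J5=31, J6=38
Total turnaround = 10 + 16 + 20 + 25 + 31 + 38 = 140

140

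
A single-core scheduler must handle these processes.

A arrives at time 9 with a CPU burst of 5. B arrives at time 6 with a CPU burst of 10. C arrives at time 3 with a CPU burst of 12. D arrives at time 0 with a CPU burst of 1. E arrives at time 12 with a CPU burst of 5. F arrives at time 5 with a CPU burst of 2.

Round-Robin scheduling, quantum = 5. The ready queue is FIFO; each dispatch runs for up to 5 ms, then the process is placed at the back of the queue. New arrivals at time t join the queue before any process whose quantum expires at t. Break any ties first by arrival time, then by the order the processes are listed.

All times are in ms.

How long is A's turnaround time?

Schedule: | D 0-1 | idle 1-3 | C 3-8 | F 8-10 | B 10-15 | C 15-20 | A 20-25 | E 25-30 | B 30-35 | C 35-37 |
Completion: A=25  B=35  C=37  D=1  E=30  F=10
Turnaround(A) = completion − arrival = 25 − 9 = 16

16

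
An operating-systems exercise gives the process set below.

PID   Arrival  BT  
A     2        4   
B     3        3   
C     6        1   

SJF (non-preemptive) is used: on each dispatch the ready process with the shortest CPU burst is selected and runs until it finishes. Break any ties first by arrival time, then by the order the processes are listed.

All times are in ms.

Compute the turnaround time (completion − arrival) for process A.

4

Schedule: | idle 0-2 | A 2-6 | C 6-7 | B 7-10 |
Completion: A=6  B=10  C=7
Turnaround(A) = completion − arrival = 6 − 2 = 4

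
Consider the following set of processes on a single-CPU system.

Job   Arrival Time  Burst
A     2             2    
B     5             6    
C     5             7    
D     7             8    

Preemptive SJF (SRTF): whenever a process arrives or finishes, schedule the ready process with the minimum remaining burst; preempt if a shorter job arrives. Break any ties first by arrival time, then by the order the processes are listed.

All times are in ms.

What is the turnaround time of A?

2

Schedule: | idle 0-2 | A 2-4 | idle 4-5 | B 5-11 | C 11-18 | D 18-26 |
Completion: A=4  B=11  C=18  D=26
Turnaround (C−A): A=2  B=6  C=13  D=19
Turnaround(A) = completion − arrival = 4 − 2 = 2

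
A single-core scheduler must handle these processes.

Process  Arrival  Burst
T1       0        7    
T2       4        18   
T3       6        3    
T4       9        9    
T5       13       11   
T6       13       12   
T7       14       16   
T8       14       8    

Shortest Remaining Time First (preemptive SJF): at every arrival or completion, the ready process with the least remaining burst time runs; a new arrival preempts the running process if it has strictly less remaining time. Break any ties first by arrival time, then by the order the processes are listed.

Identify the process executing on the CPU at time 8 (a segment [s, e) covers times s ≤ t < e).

Gantt: | T1 0-7 | T3 7-10 | T4 10-19 | T8 19-27 | T5 27-38 | T6 38-50 | T7 50-66 | T2 66-84 |
Completion: T1=7  T2=84  T3=10  T4=19  T5=38  T6=50  T7=66  T8=27

T3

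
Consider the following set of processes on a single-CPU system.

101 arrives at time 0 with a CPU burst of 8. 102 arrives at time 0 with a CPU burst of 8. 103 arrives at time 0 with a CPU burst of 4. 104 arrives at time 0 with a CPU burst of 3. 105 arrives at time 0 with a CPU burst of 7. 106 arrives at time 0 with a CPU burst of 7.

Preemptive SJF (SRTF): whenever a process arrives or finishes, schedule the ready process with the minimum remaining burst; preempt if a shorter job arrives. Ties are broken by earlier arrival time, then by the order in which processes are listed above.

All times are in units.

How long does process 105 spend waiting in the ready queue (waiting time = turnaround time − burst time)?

7

Schedule: | 104 0-3 | 103 3-7 | 105 7-14 | 106 14-21 | 101 21-29 | 102 29-37 |
Completion: 101=29  102=37  103=7  104=3  105=14  106=21
Turnaround (C−A): 101=29  102=37  103=7  104=3  105=14  106=21
Waiting(105) = turnaround − burst = 14 − 7 = 7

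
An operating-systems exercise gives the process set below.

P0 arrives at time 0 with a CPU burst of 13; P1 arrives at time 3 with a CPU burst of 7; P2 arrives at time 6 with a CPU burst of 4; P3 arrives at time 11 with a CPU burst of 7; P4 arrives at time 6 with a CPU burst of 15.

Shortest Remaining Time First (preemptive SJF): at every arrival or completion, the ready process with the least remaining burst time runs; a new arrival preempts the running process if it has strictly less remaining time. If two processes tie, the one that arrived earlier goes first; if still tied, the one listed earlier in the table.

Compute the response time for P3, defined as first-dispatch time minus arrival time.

Timeline: | P0 0-3 | P1 3-10 | P2 10-14 | P3 14-21 | P0 21-31 | P4 31-46 |
Completion: P0=31  P1=10  P2=14  P3=21  P4=46
Turnaround (C−A): P0=31  P1=7  P2=8  P3=10  P4=40
Response(P3) = first start − arrival = 14 − 11 = 3

3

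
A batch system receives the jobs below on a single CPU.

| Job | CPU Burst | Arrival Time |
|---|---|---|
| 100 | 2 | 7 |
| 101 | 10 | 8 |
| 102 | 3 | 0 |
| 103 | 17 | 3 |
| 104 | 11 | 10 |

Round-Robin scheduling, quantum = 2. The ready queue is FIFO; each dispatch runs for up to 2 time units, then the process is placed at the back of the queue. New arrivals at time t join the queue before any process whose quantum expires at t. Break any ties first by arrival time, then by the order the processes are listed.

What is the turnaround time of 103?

40

Gantt: | 102 0-3 | 103 3-7 | 100 7-9 | 103 9-11 | 101 11-13 | 104 13-15 | 103 15-17 | 101 17-19 | 104 19-21 | 103 21-23 | 101 23-25 | 104 25-27 | 103 27-29 | 101 29-31 | 104 31-33 | 103 33-35 | 101 35-37 | 104 37-39 | 103 39-41 | 104 41-42 | 103 42-43 |
Completion: 100=9  101=37  102=3  103=43  104=42
Turnaround (C−A): 100=2  101=29  102=3  103=40  104=32
Turnaround(103) = completion − arrival = 43 − 3 = 40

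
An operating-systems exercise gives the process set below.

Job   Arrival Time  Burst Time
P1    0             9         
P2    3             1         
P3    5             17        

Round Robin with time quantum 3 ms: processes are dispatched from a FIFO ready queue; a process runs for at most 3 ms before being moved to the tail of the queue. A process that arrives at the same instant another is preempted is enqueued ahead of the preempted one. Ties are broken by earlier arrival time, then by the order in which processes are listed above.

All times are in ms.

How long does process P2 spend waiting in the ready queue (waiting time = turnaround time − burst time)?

0

Schedule: | P1 0-3 | P2 3-4 | P1 4-7 | P3 7-10 | P1 10-13 | P3 13-27 |
Completion: P1=13  P2=4  P3=27
Turnaround (C−A): P1=13  P2=1  P3=22
Waiting(P2) = turnaround − burst = 1 − 1 = 0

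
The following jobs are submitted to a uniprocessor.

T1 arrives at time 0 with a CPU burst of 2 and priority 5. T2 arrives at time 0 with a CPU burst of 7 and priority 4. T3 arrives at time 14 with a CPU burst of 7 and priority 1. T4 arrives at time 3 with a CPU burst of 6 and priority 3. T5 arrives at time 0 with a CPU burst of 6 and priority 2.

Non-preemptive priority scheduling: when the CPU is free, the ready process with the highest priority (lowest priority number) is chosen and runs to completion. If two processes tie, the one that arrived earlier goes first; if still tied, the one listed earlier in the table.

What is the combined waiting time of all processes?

46

Gantt: | T5 0-6 | T4 6-12 | T2 12-19 | T3 19-26 | T1 26-28 |
Completion: T1=28  T2=19  T3=26  T4=12  T5=6
Turnaround (C−A): T1=28  T2=19  T3=12  T4=9  T5=6
Waiting = turnaround − burst: T1=26, T2=12, T3=5, T4=3, T5=0
Total waiting = 26 + 12 + 5 + 3 + 0 = 46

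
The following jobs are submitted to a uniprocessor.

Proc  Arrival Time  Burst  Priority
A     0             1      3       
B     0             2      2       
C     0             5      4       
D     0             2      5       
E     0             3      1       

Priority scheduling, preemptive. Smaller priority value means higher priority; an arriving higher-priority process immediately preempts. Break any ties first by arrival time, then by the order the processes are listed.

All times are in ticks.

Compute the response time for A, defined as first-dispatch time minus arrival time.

5

Schedule: | E 0-3 | B 3-5 | A 5-6 | C 6-11 | D 11-13 |
Completion: A=6  B=5  C=11  D=13  E=3
Turnaround (C−A): A=6  B=5  C=11  D=13  E=3
Response(A) = first start − arrival = 5 − 0 = 5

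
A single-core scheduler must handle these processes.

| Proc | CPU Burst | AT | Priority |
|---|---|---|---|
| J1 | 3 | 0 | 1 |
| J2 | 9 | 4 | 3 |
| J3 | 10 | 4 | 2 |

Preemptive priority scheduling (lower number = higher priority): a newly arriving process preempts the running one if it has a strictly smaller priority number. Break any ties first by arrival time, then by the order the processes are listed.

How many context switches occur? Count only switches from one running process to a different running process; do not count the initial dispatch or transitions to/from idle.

Timeline: | J1 0-3 | idle 3-4 | J3 4-14 | J2 14-23 |
Completion: J1=3  J2=23  J3=14
Turnaround (C−A): J1=3  J2=19  J3=10

1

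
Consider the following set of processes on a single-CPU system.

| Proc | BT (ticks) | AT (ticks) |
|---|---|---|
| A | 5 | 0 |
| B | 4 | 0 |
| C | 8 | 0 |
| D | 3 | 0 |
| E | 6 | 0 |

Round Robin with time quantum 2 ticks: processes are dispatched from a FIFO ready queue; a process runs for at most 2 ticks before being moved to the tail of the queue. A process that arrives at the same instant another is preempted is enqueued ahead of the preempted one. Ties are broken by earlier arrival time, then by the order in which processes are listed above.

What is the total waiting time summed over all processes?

75

Gantt: | A 0-2 | B 2-4 | C 4-6 | D 6-8 | E 8-10 | A 10-12 | B 12-14 | C 14-16 | D 16-17 | E 17-19 | A 19-20 | C 20-22 | E 22-24 | C 24-26 |
Completion: A=20  B=14  C=26  D=17  E=24
Turnaround (C−A): A=20  B=14  C=26  D=17  E=24
Waiting = turnaround − burst: A=15, B=10, C=18, D=14, E=18
Total waiting = 15 + 10 + 18 + 14 + 18 = 75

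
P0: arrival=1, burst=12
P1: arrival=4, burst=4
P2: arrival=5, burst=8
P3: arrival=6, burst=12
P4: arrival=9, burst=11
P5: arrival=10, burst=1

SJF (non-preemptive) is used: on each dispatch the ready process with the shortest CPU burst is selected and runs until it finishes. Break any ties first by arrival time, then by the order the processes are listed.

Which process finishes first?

P0

Gantt: | idle 0-1 | P0 1-13 | P5 13-14 | P1 14-18 | P2 18-26 | P4 26-37 | P3 37-49 |
Completion: P0=13  P1=18  P2=26  P3=49  P4=37  P5=14
Finish order: P0 → P5 → P1 → P2 → P4 → P3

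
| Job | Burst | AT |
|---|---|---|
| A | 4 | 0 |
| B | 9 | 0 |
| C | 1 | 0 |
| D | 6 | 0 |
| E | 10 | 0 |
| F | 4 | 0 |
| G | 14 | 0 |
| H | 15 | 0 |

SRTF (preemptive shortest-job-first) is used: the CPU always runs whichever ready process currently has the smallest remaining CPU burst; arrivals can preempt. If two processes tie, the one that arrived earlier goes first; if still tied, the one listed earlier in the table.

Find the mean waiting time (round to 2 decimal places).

17.00

Schedule: | C 0-1 | A 1-5 | F 5-9 | D 9-15 | B 15-24 | E 24-34 | G 34-48 | H 48-63 |
Completion: A=5  B=24  C=1  D=15  E=34  F=9  G=48  H=63
Waiting times: A=1, B=15, C=0, D=9, E=24, F=5, G=34, H=48
Average waiting = (1+15+0+9+24+5+34+48) / 8 = 136/8 = 17.00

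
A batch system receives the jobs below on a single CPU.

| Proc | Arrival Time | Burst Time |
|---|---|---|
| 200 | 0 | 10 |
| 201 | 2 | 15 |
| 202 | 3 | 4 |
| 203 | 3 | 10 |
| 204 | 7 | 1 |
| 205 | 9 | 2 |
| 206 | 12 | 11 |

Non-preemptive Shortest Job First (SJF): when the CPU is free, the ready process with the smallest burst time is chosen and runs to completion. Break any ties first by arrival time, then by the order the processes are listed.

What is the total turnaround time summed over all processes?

Timeline: | 200 0-10 | 204 10-11 | 205 11-13 | 202 13-17 | 203 17-27 | 206 27-38 | 201 38-53 |
Completion: 200=10  201=53  202=17  203=27  204=11  205=13  206=38
Turnaround = completion − arrival: 200=10, 201=51, 202=14, 203=24, 204=4, 205=4, 206=26
Total turnaround = 10 + 51 + 14 + 24 + 4 + 4 + 26 = 133

133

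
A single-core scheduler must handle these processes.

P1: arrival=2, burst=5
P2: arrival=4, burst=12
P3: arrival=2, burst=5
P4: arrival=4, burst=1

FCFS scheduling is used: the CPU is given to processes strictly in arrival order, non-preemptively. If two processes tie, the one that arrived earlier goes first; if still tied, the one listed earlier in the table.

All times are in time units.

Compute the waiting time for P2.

Schedule: | idle 0-2 | P1 2-7 | P3 7-12 | P2 12-24 | P4 24-25 |
Completion: P1=7  P2=24  P3=12  P4=25
Turnaround (C−A): P1=5  P2=20  P3=10  P4=21
Waiting(P2) = turnaround − burst = 20 − 12 = 8

8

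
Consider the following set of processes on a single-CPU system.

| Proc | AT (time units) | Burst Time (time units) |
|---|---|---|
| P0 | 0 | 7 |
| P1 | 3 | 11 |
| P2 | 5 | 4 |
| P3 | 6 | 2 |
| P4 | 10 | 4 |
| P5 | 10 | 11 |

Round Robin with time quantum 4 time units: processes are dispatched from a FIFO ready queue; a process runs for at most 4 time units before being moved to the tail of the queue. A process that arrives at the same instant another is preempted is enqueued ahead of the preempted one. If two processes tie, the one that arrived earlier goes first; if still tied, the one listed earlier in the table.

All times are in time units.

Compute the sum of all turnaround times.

Gantt: | P0 0-4 | P1 4-8 | P0 8-11 | P2 11-15 | P3 15-17 | P1 17-21 | P4 21-25 | P5 25-29 | P1 29-32 | P5 32-39 |
Completion: P0=11  P1=32  P2=15  P3=17  P4=25  P5=39
Turnaround (C−A): P0=11  P1=29  P2=10  P3=11  P4=15  P5=29
Turnaround = completion − arrival: P0=11, P1=29, P2=10, P3=11, P4=15, P5=29
Total turnaround = 11 + 29 + 10 + 11 + 15 + 29 = 105

105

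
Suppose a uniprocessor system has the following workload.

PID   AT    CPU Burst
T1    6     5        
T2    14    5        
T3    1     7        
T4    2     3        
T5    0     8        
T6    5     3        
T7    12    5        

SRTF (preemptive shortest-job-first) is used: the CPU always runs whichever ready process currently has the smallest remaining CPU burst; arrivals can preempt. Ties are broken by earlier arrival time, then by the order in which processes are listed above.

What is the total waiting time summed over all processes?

Gantt: | T5 0-2 | T4 2-5 | T6 5-8 | T1 8-13 | T7 13-18 | T2 18-23 | T5 23-29 | T3 29-36 |
Completion: T1=13  T2=23  T3=36  T4=5  T5=29  T6=8  T7=18
Turnaround (C−A): T1=7  T2=9  T3=35  T4=3  T5=29  T6=3  T7=6
Waiting = turnaround − burst: T1=2, T2=4, T3=28, T4=0, T5=21, T6=0, T7=1
Total waiting = 2 + 4 + 28 + 0 + 21 + 0 + 1 = 56

56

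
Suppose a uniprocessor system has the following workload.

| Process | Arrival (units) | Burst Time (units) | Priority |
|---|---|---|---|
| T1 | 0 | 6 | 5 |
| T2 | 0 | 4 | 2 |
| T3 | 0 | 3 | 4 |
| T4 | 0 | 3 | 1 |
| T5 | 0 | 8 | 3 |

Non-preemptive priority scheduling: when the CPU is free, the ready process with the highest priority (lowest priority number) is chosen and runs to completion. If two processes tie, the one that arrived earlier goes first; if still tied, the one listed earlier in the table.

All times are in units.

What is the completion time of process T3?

Timeline: | T4 0-3 | T2 3-7 | T5 7-15 | T3 15-18 | T1 18-24 |
Completion: T1=24  T2=7  T3=18  T4=3  T5=15
Turnaround (C−A): T1=24  T2=7  T3=18  T4=3  T5=15

18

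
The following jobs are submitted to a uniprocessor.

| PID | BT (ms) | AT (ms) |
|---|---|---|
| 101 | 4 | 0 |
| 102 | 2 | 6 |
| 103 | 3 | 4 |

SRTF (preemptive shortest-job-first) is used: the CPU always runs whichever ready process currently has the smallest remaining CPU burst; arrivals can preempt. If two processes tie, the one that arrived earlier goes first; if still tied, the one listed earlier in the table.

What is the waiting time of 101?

0

Schedule: | 101 0-4 | 103 4-7 | 102 7-9 |
Completion: 101=4  102=9  103=7
Waiting(101) = turnaround − burst = 4 − 4 = 0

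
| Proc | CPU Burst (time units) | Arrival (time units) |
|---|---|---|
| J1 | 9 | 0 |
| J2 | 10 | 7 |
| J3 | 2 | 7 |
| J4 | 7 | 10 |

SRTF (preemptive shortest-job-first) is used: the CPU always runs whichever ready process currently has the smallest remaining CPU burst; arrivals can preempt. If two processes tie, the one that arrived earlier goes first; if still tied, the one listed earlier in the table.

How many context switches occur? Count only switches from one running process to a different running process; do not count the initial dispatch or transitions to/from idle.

Timeline: | J1 0-9 | J3 9-11 | J4 11-18 | J2 18-28 |
Completion: J1=9  J2=28  J3=11  J4=18
Turnaround (C−A): J1=9  J2=21  J3=4  J4=8

3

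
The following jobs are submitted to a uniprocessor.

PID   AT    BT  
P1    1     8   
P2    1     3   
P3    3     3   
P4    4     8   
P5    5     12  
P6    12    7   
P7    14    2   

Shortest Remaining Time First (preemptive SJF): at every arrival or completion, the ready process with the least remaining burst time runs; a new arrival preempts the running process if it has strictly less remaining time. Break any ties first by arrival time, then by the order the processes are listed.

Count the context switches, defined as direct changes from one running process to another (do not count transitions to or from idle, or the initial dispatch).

6

Schedule: | idle 0-1 | P2 1-4 | P3 4-7 | P1 7-15 | P7 15-17 | P6 17-24 | P4 24-32 | P5 32-44 |
Completion: P1=15  P2=4  P3=7  P4=32  P5=44  P6=24  P7=17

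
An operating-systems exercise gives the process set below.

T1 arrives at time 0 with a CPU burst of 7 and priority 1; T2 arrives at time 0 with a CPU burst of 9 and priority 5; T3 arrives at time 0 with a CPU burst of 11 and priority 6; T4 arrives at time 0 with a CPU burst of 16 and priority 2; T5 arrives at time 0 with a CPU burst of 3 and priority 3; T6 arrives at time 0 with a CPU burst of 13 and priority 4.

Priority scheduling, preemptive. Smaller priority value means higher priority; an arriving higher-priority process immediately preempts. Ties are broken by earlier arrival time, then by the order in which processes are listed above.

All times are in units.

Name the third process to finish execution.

T5

Timeline: | T1 0-7 | T4 7-23 | T5 23-26 | T6 26-39 | T2 39-48 | T3 48-59 |
Completion: T1=7  T2=48  T3=59  T4=23  T5=26  T6=39
Turnaround (C−A): T1=7  T2=48  T3=59  T4=23  T5=26  T6=39
Finish order: T1 → T4 → T5 → T6 → T2 → T3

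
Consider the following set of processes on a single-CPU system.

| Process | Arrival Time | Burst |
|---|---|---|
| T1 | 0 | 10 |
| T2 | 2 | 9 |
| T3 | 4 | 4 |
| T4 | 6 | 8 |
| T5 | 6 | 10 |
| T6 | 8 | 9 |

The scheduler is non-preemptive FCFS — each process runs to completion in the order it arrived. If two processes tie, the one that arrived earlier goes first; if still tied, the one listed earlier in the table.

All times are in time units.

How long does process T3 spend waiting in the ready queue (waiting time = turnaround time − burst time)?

15

Timeline: | T1 0-10 | T2 10-19 | T3 19-23 | T4 23-31 | T5 31-41 | T6 41-50 |
Completion: T1=10  T2=19  T3=23  T4=31  T5=41  T6=50
Turnaround (C−A): T1=10  T2=17  T3=19  T4=25  T5=35  T6=42
Waiting(T3) = turnaround − burst = 19 − 4 = 15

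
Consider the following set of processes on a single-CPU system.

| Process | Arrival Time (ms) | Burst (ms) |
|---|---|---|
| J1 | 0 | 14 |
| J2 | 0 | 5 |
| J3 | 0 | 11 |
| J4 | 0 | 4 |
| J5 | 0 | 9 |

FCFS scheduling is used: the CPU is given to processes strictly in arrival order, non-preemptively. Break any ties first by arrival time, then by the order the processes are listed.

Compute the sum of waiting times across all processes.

Timeline: | J1 0-14 | J2 14-19 | J3 19-30 | J4 30-34 | J5 34-43 |
Completion: J1=14  J2=19  J3=30  J4=34  J5=43
Turnaround (C−A): J1=14  J2=19  J3=30  J4=34  J5=43
Waiting = turnaround − burst: J1=0, J2=14, J3=19, J4=30, J5=34
Total waiting = 0 + 14 + 19 + 30 + 34 = 97

97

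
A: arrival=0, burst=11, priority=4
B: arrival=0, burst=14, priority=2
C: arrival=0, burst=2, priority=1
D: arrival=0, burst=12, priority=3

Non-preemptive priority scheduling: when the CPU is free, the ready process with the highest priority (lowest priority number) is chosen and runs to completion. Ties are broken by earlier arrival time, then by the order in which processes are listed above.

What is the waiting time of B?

2

Schedule: | C 0-2 | B 2-16 | D 16-28 | A 28-39 |
Completion: A=39  B=16  C=2  D=28
Waiting(B) = turnaround − burst = 16 − 14 = 2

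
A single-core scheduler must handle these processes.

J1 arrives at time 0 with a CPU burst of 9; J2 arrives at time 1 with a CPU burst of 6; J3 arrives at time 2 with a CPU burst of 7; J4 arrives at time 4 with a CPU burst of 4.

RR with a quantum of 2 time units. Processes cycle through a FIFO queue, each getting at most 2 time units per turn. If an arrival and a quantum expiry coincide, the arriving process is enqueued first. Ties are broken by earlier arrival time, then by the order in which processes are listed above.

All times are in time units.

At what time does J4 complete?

18

Gantt: | J1 0-2 | J2 2-4 | J3 4-6 | J1 6-8 | J4 8-10 | J2 10-12 | J3 12-14 | J1 14-16 | J4 16-18 | J2 18-20 | J3 20-22 | J1 22-24 | J3 24-25 | J1 25-26 |
Completion: J1=26  J2=20  J3=25  J4=18
Turnaround (C−A): J1=26  J2=19  J3=23  J4=14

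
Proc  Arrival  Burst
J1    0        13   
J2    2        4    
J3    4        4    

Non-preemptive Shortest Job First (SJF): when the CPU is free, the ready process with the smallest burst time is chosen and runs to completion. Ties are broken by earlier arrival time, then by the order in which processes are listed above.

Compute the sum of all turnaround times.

Timeline: | J1 0-13 | J2 13-17 | J3 17-21 |
Completion: J1=13  J2=17  J3=21
Turnaround (C−A): J1=13  J2=15  J3=17
Turnaround = completion − arrival: J1=13, J2=15, J3=17
Total turnaround = 13 + 15 + 17 = 45

45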